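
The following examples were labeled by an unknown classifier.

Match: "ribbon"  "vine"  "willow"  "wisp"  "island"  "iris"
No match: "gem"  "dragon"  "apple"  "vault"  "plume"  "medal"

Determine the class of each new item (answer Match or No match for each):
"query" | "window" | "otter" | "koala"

No match, Match, No match, No match

One predicate separates the groups cleanly: contains 'i'.
"query": No match (no 'i').
"window": Match (has 'i').
"otter": No match (no 'i').
"koala": No match (no 'i').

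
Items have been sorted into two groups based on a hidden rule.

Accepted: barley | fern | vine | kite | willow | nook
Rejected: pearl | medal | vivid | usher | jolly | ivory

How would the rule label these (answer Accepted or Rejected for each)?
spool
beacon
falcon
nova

Comparing the two groups points to one rule — even length.
spool: length 5 — does not fit, so Rejected. beacon: length 6 — matches, so Accepted. falcon: length 6 — matches, so Accepted. nova: length 4 — matches, so Accepted.

Rejected, Accepted, Accepted, Accepted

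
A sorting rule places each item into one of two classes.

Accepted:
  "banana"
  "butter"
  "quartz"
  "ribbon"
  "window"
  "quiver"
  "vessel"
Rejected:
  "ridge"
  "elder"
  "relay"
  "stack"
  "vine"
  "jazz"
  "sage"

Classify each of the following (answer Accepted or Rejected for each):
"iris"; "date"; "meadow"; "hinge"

Rejected, Rejected, Accepted, Rejected

The distinguishing property — length 6 — holds for all the 'Accepted' cases and none of the 'Rejected' cases.
Rejected: "iris", since length 4. Rejected: "date", since length 4. Accepted: "meadow", since length 6. Rejected: "hinge", since length 5.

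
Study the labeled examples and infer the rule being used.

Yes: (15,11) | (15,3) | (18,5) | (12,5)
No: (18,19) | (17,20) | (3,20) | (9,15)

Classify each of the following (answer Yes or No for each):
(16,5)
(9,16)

Yes, No

The classifier is using: first > second.
Yes: (16,5), since 16 > 5.
No: (9,16), since 9 < 16.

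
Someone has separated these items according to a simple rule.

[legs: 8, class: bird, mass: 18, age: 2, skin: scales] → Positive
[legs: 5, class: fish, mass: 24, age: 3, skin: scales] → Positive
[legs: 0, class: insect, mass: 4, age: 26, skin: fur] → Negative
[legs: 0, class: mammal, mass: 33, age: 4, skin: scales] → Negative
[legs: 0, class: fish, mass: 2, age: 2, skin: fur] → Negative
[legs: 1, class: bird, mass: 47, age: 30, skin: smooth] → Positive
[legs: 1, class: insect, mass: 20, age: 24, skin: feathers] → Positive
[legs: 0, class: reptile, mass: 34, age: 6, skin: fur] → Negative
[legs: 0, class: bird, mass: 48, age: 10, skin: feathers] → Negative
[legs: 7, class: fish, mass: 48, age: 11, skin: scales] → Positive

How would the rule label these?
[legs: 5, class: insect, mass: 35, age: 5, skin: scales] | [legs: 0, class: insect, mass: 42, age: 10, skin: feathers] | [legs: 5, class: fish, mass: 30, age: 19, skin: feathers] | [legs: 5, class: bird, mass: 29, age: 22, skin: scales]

Positive, Negative, Positive, Positive

The simplest hypothesis consistent with all the labels is: legs ≥ 1.
Positive: [legs: 5, class: insect, mass: 35, age: 5, skin: scales], since legs = 5. Negative: [legs: 0, class: insect, mass: 42, age: 10, skin: feathers], since legs = 0. Positive: [legs: 5, class: fish, mass: 30, age: 19, skin: feathers], since legs = 5. Positive: [legs: 5, class: bird, mass: 29, age: 22, skin: scales], since legs = 5.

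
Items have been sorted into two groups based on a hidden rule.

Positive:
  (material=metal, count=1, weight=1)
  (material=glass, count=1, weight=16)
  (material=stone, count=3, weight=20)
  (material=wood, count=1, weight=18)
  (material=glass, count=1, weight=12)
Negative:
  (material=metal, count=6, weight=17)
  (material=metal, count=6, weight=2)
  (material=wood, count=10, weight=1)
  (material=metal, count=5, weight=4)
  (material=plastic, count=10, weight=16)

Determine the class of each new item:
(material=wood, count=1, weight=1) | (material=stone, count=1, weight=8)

Positive, Positive

The pattern is that an item is 'Positive' exactly when: count ≤ 3.
Positive: (material=wood, count=1, weight=1), since count = 1. Positive: (material=stone, count=1, weight=8), since count = 1.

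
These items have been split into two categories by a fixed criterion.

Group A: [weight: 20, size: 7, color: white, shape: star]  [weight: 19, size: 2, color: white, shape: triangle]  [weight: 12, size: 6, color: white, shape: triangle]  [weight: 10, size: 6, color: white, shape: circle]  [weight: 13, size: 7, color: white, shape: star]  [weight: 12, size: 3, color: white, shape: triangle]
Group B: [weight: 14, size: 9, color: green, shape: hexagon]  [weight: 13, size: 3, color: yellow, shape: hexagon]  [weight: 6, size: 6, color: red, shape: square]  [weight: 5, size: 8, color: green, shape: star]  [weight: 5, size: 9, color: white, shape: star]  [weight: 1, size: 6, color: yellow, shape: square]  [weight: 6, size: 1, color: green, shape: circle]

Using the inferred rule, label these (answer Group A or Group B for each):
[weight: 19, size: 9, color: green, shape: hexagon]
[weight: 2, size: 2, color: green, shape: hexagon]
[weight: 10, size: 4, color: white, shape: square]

Group B, Group B, Group A

The classifier is using: color is white AND size ≤ 7.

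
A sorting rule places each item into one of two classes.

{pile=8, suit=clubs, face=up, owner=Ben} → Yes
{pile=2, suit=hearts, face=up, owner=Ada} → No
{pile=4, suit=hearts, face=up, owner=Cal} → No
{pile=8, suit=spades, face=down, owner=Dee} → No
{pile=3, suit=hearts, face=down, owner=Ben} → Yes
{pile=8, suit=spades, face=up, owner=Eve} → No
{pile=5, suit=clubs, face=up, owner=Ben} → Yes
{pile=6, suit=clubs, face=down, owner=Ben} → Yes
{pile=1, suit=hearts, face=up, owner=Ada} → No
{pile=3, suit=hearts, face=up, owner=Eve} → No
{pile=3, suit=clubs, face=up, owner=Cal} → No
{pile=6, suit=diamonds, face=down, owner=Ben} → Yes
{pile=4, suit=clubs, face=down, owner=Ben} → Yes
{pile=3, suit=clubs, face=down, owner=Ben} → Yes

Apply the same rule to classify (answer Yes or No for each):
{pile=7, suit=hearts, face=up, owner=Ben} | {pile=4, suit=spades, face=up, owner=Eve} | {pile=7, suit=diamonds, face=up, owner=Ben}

Yes, No, Yes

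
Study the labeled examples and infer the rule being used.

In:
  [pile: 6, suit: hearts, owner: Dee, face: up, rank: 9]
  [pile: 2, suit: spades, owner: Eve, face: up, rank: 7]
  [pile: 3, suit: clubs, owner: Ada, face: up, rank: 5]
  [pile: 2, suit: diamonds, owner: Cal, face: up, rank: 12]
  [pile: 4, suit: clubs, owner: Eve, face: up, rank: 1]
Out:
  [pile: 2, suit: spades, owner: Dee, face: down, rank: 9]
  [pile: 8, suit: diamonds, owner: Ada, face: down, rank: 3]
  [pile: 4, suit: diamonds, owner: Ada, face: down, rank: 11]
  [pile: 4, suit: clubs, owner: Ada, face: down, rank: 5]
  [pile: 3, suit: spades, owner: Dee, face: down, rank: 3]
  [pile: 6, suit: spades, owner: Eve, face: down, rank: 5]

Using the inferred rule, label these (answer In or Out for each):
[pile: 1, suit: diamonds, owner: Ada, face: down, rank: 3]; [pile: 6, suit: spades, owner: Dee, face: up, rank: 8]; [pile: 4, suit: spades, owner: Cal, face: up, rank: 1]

'In' ⟺ face is up.
[pile: 1, suit: diamonds, owner: Ada, face: down, rank: 3]: face is down, does not satisfy this → Out.
[pile: 6, suit: spades, owner: Dee, face: up, rank: 8]: face is up, fits → In.
[pile: 4, suit: spades, owner: Cal, face: up, rank: 1]: face is up, fits → In.

Out, In, In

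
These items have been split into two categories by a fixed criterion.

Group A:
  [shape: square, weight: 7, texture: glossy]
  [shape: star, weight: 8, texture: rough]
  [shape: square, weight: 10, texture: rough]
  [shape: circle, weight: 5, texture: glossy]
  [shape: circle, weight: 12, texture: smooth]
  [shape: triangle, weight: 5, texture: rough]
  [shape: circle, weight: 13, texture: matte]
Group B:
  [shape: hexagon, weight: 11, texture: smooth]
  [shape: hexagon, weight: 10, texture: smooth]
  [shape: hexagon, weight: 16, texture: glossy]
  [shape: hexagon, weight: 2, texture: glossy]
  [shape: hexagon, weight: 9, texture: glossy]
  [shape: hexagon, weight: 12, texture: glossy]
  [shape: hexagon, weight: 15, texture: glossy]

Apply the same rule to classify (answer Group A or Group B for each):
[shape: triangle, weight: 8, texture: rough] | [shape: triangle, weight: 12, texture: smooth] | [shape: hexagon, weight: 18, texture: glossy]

The pattern is that an item is 'Group A' exactly when: shape is not hexagon.
[shape: triangle, weight: 8, texture: rough]: Group A (shape is triangle). [shape: triangle, weight: 12, texture: smooth]: Group A (shape is triangle). [shape: hexagon, weight: 18, texture: glossy]: Group B (shape is hexagon).

Group A, Group A, Group B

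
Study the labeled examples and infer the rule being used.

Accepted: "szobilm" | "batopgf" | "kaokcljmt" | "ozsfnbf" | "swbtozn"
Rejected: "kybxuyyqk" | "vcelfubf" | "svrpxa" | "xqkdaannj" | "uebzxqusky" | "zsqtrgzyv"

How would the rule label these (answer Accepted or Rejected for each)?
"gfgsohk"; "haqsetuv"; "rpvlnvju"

Accepted, Rejected, Rejected

Rule: contains 'o'. This holds for each 'Accepted' example and fails for each 'Rejected' one.
"gfgsohk": Accepted (has 'o').
"haqsetuv": Rejected (no 'o').
"rpvlnvju": Rejected (no 'o').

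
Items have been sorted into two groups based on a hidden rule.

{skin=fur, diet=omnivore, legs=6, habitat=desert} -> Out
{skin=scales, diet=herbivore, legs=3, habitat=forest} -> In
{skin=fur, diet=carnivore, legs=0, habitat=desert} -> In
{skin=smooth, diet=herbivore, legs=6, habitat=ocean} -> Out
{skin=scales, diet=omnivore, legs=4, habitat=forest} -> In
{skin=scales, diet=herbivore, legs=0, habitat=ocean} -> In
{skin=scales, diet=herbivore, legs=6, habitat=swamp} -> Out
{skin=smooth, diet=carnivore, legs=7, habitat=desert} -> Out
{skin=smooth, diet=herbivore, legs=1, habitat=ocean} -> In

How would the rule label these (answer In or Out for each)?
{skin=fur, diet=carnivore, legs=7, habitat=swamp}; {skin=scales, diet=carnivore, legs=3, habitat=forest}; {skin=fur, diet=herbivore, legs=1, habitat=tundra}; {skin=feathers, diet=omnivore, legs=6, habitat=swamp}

One predicate separates the groups cleanly: legs ≤ 4.

Out, In, In, Out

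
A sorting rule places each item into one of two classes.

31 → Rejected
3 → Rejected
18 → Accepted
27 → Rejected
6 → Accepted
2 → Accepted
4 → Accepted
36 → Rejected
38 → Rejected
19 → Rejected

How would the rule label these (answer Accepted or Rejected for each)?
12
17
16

Accepted, Rejected, Accepted

The distinguishing property — even AND at most 18 — holds for all the 'Accepted' cases and none of the 'Rejected' cases.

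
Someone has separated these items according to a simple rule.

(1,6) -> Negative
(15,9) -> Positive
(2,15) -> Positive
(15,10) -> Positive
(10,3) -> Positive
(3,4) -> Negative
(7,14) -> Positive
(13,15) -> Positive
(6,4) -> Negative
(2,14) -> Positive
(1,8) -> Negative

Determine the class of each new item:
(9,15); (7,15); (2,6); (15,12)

The rule appears to be: sum ≥ 13.
(9,15): Positive (9+15 = 24).
(7,15): Positive (7+15 = 22).
(2,6): Negative (2+6 = 8).
(15,12): Positive (15+12 = 27).

Positive, Positive, Negative, Positive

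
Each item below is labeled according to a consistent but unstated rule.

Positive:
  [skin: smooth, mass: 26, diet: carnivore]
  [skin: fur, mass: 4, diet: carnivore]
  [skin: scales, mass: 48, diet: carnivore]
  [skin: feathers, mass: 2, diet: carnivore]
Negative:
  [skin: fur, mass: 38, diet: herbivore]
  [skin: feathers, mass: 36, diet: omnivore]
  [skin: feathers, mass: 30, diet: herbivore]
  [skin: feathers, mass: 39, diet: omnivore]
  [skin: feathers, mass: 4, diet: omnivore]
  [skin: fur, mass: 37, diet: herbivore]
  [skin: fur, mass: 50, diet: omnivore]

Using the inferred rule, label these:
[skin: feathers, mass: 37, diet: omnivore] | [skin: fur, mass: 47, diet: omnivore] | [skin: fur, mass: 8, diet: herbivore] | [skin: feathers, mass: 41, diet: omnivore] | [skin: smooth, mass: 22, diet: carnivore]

Negative, Negative, Negative, Negative, Positive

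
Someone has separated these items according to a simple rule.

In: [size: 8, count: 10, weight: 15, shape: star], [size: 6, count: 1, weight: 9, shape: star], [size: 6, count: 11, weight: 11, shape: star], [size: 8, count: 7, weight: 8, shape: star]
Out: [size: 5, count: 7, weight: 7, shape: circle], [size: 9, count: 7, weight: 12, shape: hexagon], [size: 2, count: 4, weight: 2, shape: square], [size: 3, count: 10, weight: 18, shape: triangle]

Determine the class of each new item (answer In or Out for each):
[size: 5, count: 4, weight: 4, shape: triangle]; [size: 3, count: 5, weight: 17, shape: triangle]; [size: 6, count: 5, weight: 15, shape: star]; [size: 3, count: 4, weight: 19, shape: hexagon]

Out, Out, In, Out

The pattern is that an item is 'In' exactly when: shape is star.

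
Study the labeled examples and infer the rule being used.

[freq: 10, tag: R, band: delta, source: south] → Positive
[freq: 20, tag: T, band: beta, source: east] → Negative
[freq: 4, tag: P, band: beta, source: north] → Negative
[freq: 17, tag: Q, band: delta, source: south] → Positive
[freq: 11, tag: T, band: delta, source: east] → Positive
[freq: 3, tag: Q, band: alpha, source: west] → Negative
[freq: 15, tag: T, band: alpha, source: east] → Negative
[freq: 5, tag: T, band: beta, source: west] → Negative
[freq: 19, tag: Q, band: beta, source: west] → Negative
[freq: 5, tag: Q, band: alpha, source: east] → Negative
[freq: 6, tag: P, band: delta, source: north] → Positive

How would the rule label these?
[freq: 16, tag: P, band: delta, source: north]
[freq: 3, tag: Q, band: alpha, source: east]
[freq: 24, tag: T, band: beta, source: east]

Checking candidate rules against both groups, what survives is: band is delta.
[freq: 16, tag: P, band: delta, source: north]: band is delta — satisfies this, so Positive. [freq: 3, tag: Q, band: alpha, source: east]: band is alpha — lacks this property, so Negative. [freq: 24, tag: T, band: beta, source: east]: band is beta — lacks this property, so Negative.

Positive, Negative, Negative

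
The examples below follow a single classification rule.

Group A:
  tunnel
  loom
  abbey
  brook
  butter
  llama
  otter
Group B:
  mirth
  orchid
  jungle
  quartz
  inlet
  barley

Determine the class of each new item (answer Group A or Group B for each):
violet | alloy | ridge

Group B, Group A, Group B

The pattern is that an item is 'Group A' exactly when: has a double letter.
violet: no doubled letter, does not satisfy this → Group B. alloy: 'll' doubled, fits → Group A. ridge: no doubled letter, does not satisfy this → Group B.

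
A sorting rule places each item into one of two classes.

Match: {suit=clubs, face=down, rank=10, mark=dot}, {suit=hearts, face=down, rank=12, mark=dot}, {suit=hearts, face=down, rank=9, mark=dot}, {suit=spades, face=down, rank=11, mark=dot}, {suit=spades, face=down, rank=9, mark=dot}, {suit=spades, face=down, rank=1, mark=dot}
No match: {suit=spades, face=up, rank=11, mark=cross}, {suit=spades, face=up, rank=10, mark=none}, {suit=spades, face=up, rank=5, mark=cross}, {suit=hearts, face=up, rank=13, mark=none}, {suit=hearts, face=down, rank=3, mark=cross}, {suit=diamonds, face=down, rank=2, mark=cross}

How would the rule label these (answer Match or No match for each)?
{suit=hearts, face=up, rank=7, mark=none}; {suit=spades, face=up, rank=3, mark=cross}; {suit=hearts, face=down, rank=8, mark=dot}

Rule: mark is dot. This holds for each 'Match' example and fails for each 'No match' one.

No match, No match, Match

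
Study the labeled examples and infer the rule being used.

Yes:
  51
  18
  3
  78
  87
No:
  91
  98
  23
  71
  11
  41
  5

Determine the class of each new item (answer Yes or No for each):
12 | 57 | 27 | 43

Yes, Yes, Yes, No

A rule that fits every label: multiple of 3 — true of each 'Yes' example, false of each 'No' one.
12 — 12 = 3·4, hence Yes.
57 — 57 = 3·19, hence Yes.
27 — 27 = 3·9, hence Yes.
43 — 43 = 3·14 + 1, hence No.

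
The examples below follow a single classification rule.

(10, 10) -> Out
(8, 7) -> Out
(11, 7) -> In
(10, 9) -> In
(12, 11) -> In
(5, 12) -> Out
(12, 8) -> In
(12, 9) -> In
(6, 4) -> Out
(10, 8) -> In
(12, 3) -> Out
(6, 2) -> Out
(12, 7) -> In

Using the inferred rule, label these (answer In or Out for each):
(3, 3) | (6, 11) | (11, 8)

A rule that fits every label: first > second AND sum ≥ 17 — true of each 'In' example, false of each 'Out' one.

Out, Out, In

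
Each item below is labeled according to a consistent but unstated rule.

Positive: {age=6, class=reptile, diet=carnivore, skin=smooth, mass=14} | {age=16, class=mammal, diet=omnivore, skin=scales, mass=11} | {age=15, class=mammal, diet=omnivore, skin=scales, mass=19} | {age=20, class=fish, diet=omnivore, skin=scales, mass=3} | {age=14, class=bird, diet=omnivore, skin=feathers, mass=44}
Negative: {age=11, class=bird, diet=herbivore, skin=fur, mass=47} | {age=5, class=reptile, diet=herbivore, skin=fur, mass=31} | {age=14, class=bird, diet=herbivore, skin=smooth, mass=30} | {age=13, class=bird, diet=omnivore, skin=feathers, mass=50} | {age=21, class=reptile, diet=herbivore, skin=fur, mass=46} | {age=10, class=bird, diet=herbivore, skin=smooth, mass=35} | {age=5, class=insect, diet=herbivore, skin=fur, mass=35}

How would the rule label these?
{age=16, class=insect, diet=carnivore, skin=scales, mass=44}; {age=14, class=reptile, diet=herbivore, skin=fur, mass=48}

Positive, Negative

The classifier is using: mass ≤ 19 OR mass = 44.
Positive: {age=16, class=insect, diet=carnivore, skin=scales, mass=44}, since mass = 44.
Negative: {age=14, class=reptile, diet=herbivore, skin=fur, mass=48}, since mass = 48.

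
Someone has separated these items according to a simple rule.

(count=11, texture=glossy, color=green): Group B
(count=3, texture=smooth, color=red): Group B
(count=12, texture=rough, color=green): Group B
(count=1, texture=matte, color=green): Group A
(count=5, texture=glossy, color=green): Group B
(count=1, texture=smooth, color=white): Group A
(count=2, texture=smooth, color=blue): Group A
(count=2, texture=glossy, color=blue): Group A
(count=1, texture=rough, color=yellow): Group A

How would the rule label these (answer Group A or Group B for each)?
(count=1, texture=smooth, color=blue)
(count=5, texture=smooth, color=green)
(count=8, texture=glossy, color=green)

Group A, Group B, Group B

'Group A' ⟺ count ≤ 2.
(count=1, texture=smooth, color=blue): Group A (count = 1).
(count=5, texture=smooth, color=green): Group B (count = 5).
(count=8, texture=glossy, color=green): Group B (count = 8).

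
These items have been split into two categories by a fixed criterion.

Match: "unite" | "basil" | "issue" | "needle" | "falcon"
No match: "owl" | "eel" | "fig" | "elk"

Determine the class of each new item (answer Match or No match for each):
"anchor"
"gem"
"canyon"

'Match' ⟺ length ≥ 5.

Match, No match, Match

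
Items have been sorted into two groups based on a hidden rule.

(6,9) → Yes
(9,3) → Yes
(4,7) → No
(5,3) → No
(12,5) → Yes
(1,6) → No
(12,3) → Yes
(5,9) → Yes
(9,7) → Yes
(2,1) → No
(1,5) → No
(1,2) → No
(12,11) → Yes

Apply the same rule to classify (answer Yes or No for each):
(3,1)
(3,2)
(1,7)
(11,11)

No, No, No, Yes

The classifier is using: sum ≥ 12.
(3,1): No (3+1 = 4). (3,2): No (3+2 = 5). (1,7): No (1+7 = 8). (11,11): Yes (11+11 = 22).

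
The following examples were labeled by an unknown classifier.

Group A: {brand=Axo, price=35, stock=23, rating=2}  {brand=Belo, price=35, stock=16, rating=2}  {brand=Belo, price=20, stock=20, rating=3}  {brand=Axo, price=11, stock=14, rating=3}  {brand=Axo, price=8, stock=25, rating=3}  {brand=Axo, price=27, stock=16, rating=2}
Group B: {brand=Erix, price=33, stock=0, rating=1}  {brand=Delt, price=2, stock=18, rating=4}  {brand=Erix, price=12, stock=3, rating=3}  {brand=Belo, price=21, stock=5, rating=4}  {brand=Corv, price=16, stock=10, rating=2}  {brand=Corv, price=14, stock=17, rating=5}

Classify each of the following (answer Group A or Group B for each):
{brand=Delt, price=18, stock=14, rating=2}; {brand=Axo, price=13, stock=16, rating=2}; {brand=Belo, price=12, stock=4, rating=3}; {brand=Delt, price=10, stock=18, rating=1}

Group A, Group A, Group B, Group A

'Group A' ⟺ rating ≤ 3 AND stock ≥ 14.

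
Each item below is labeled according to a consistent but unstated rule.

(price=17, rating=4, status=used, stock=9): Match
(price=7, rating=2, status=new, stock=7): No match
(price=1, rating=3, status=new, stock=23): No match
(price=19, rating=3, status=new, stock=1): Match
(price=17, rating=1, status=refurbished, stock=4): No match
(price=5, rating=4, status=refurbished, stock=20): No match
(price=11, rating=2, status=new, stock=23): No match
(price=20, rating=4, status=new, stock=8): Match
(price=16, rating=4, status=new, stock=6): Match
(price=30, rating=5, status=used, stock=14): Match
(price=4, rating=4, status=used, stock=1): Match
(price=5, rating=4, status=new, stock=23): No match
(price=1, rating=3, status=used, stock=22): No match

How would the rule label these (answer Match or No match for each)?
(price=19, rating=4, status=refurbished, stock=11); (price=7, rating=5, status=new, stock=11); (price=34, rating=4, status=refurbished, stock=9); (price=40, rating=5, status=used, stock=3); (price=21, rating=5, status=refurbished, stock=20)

The classifier is using: rating ≥ 3 AND stock ≤ 14.

Match, Match, Match, Match, No match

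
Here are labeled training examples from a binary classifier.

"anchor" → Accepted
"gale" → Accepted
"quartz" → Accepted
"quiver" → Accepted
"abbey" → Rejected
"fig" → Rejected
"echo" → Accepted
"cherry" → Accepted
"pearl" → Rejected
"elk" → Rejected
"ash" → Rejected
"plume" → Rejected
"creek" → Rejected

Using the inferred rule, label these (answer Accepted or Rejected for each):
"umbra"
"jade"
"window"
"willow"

Rejected, Accepted, Accepted, Accepted

One predicate separates the groups cleanly: even length.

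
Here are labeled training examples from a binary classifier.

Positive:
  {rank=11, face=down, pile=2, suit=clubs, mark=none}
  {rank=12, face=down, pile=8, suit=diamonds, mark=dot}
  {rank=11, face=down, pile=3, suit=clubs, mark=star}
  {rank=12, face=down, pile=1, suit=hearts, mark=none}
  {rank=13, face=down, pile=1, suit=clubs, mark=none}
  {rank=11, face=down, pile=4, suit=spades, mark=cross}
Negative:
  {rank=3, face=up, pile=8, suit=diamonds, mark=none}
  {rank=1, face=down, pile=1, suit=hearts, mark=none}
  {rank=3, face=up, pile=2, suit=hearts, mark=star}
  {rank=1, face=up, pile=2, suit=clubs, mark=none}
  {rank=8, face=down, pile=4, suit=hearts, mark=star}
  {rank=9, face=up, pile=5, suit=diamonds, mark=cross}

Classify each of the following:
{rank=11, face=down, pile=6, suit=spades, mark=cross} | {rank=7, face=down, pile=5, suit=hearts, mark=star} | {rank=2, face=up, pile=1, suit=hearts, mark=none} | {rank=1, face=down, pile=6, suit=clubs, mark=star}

Positive, Negative, Negative, Negative

'Positive' ⟺ rank ≥ 11.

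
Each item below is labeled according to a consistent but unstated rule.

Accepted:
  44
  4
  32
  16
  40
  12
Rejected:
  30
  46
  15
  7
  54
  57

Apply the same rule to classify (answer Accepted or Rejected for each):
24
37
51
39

Comparing the two groups points to one rule — multiple of 4.
24: 24 = 4·6, has this property → Accepted. 37: 37 = 4·9 + 1, lacks this property → Rejected. 51: 51 = 4·12 + 3, lacks this property → Rejected. 39: 39 = 4·9 + 3, lacks this property → Rejected.

Accepted, Rejected, Rejected, Rejected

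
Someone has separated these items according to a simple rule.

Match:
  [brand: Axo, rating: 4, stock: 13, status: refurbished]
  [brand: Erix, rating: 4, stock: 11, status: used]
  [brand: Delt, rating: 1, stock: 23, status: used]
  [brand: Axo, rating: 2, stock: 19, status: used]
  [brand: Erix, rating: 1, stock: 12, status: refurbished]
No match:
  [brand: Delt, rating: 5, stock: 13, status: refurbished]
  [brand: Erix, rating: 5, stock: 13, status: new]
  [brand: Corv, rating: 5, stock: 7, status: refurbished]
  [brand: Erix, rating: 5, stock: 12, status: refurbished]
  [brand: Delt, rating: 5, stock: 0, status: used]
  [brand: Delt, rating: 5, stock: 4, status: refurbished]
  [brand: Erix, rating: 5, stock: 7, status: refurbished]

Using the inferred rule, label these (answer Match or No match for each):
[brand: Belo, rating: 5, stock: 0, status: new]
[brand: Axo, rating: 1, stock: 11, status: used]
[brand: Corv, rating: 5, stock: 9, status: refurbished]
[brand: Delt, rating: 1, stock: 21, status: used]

The simplest hypothesis consistent with all the labels is: rating ≤ 4.
[brand: Belo, rating: 5, stock: 0, status: new]: rating = 5 — fails the rule, so No match.
[brand: Axo, rating: 1, stock: 11, status: used]: rating = 1 — satisfies this, so Match.
[brand: Corv, rating: 5, stock: 9, status: refurbished]: rating = 5 — fails the rule, so No match.
[brand: Delt, rating: 1, stock: 21, status: used]: rating = 1 — satisfies this, so Match.

No match, Match, No match, Match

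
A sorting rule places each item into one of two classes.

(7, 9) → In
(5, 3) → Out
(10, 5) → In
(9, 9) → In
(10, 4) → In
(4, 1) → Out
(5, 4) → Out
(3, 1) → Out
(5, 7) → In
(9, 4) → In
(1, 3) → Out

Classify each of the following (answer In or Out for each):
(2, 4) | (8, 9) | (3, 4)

Rule: sum ≥ 12. This holds for each 'In' example and fails for each 'Out' one.
Out: (2, 4), since 2+4 = 6. In: (8, 9), since 8+9 = 17. Out: (3, 4), since 3+4 = 7.

Out, In, Out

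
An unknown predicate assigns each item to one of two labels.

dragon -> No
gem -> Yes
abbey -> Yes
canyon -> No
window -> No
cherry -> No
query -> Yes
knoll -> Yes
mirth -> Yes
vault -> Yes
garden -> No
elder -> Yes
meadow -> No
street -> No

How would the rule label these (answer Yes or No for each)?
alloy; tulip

Yes, Yes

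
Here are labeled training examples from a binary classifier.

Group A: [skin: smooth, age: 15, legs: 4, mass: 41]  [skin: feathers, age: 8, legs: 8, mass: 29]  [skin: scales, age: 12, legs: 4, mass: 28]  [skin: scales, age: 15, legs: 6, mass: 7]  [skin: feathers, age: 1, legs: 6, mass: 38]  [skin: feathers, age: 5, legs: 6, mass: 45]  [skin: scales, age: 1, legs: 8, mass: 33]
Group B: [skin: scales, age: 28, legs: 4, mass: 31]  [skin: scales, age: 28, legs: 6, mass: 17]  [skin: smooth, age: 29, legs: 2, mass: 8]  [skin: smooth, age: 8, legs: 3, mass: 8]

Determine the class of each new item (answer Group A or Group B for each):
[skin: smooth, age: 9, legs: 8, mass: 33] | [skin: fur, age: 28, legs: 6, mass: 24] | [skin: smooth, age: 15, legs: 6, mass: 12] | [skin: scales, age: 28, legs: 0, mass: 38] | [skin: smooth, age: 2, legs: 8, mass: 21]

One predicate separates the groups cleanly: age ≤ 15 AND legs ≥ 4.

Group A, Group B, Group A, Group B, Group A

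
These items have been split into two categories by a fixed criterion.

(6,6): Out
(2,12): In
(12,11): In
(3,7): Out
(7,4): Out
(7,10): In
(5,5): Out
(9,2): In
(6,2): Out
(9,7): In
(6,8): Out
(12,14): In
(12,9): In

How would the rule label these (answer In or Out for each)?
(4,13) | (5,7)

One predicate separates the groups cleanly: max ≥ 9.
(4,13): In (max 13).
(5,7): Out (max 7).

In, Out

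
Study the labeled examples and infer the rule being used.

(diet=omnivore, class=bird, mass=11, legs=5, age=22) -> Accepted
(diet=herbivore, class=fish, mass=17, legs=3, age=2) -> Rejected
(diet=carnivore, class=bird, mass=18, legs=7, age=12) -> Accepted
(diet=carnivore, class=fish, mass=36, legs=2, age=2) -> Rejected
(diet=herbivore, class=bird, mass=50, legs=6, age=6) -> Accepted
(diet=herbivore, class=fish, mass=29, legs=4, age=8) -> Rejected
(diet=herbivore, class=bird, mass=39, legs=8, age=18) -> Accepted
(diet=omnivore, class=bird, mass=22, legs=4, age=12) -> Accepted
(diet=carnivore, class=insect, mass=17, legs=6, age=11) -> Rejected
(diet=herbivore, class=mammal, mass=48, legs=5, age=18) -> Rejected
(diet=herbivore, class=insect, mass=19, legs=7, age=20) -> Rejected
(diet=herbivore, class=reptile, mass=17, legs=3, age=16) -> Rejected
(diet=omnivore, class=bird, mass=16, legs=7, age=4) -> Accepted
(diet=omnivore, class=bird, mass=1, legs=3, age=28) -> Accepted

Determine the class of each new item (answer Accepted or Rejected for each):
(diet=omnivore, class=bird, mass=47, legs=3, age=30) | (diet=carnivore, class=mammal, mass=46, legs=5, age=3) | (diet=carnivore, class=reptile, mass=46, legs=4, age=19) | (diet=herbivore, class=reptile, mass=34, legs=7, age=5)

Accepted, Rejected, Rejected, Rejected

The simplest hypothesis consistent with all the labels is: class is bird.
(diet=omnivore, class=bird, mass=47, legs=3, age=30): class is bird, meets the rule → Accepted. (diet=carnivore, class=mammal, mass=46, legs=5, age=3): class is mammal, fails this test → Rejected. (diet=carnivore, class=reptile, mass=46, legs=4, age=19): class is reptile, fails this test → Rejected. (diet=herbivore, class=reptile, mass=34, legs=7, age=5): class is reptile, fails this test → Rejected.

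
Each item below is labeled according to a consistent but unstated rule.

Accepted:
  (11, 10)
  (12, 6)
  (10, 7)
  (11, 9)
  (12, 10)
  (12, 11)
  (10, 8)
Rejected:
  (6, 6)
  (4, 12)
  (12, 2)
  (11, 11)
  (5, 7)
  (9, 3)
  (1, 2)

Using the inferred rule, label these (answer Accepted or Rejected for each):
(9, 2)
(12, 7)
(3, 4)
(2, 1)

The pattern is that an item is 'Accepted' exactly when: first > second AND sum ≥ 16.

Rejected, Accepted, Rejected, Rejected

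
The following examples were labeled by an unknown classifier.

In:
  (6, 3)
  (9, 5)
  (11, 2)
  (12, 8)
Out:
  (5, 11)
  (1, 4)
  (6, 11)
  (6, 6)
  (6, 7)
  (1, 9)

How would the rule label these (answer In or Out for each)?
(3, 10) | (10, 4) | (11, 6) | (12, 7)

Out, In, In, In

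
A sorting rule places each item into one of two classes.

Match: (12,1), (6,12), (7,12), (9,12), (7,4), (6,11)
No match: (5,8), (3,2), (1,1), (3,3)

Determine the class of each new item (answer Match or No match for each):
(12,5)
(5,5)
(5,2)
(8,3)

Match, No match, No match, Match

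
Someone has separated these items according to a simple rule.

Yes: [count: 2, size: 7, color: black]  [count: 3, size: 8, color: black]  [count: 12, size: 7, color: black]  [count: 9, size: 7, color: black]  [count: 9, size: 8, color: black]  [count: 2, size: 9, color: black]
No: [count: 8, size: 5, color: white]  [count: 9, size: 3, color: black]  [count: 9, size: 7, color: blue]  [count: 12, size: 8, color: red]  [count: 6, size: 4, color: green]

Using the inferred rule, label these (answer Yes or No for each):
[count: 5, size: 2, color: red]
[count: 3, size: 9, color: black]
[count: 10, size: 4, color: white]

No, Yes, No

The pattern is that an item is 'Yes' exactly when: color is black AND size ≥ 4.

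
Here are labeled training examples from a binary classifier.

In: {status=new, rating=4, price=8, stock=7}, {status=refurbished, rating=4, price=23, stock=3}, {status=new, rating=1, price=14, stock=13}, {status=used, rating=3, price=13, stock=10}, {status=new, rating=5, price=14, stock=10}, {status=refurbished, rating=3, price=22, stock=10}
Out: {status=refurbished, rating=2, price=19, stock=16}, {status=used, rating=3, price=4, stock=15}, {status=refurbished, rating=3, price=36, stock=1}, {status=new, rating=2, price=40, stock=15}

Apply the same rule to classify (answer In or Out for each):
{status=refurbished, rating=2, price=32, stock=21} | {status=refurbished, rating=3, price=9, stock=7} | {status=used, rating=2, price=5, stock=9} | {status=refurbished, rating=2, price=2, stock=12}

Out, In, In, In

The common property of the 'In' items is: stock ≥ 3 AND stock ≤ 13. No 'Out' item has it.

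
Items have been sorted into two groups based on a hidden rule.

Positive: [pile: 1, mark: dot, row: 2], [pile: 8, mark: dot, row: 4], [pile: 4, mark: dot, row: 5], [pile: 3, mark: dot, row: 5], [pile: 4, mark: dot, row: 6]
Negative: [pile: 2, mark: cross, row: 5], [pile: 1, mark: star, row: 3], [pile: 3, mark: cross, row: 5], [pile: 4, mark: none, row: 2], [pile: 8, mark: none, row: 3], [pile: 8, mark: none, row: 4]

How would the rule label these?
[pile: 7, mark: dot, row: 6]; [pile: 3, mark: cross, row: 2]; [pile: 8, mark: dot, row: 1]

Positive, Negative, Positive

Comparing the two groups points to one rule — mark is dot.
[pile: 7, mark: dot, row: 6]: mark is dot, has this property → Positive.
[pile: 3, mark: cross, row: 2]: mark is cross, doesn't qualify → Negative.
[pile: 8, mark: dot, row: 1]: mark is dot, has this property → Positive.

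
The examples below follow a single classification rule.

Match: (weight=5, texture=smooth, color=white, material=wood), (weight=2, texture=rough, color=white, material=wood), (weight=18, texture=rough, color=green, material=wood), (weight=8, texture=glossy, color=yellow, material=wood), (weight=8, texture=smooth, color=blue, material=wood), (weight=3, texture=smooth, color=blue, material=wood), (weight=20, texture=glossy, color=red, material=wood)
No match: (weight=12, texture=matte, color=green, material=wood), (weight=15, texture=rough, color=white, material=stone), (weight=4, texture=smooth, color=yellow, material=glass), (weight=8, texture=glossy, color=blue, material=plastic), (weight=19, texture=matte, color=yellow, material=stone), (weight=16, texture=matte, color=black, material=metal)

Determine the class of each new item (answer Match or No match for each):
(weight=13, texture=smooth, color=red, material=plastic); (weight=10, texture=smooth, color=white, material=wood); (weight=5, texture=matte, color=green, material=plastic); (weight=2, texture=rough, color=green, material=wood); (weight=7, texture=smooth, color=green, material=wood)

No match, Match, No match, Match, Match

The simplest hypothesis consistent with all the labels is: material is wood AND weight ≠ 12.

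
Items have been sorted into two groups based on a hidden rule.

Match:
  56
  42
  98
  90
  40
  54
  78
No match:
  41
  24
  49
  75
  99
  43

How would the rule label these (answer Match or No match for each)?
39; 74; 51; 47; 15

The common property of the 'Match' items is: even AND at least 40. No 'No match' item has it.

No match, Match, No match, No match, No match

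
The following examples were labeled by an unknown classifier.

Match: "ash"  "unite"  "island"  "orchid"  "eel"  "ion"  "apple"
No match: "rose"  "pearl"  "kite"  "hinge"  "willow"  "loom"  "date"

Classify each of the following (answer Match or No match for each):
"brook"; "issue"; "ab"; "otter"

No match, Match, Match, Match

A rule that fits every label: starts with a vowel — true of each 'Match' example, false of each 'No match' one.
"brook" — starts with 'b', hence No match.
"issue" — starts with 'i', hence Match.
"ab" — starts with 'a', hence Match.
"otter" — starts with 'o', hence Match.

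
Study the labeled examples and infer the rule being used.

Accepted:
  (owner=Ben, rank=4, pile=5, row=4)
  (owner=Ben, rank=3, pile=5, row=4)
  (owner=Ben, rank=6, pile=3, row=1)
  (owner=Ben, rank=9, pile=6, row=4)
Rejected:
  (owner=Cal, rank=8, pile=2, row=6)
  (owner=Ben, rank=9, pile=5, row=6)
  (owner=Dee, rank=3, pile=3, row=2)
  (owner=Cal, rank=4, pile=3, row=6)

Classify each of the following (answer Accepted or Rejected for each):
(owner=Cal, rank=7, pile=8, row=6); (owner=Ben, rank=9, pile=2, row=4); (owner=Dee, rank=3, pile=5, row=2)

The rule appears to be: owner is Ben AND row ≤ 4.
(owner=Cal, rank=7, pile=8, row=6) → owner is Cal, row = 6 → Rejected.
(owner=Ben, rank=9, pile=2, row=4) → owner is Ben, row = 4 → Accepted.
(owner=Dee, rank=3, pile=5, row=2) → owner is Dee, row = 2 → Rejected.

Rejected, Accepted, Rejected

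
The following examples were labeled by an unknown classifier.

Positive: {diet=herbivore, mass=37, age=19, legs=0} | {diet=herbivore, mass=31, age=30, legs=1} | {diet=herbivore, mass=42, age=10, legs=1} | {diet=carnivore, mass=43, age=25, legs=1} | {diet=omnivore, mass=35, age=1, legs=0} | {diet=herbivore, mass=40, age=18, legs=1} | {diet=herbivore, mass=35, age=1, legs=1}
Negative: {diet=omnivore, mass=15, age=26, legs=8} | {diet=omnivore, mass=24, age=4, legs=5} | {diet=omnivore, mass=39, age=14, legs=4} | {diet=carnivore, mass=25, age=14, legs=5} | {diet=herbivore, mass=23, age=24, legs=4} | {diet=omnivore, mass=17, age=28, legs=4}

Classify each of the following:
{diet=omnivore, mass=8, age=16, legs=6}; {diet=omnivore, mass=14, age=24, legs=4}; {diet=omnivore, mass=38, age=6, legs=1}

'Positive' ⟺ legs ≤ 1.
Negative: {diet=omnivore, mass=8, age=16, legs=6}, since legs = 6.
Negative: {diet=omnivore, mass=14, age=24, legs=4}, since legs = 4.
Positive: {diet=omnivore, mass=38, age=6, legs=1}, since legs = 1.

Negative, Negative, Positive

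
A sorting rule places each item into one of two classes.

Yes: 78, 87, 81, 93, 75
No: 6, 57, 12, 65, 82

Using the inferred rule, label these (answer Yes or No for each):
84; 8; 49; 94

'Yes' ⟺ multiple of 3 AND at least 65.
84 — 84 = 3·28, 84 ≥ 65, hence Yes.
8 — 8 = 3·2 + 2, 8 < 65, hence No.
49 — 49 = 3·16 + 1, 49 < 65, hence No.
94 — 94 = 3·31 + 1, 94 ≥ 65, hence No.

Yes, No, No, No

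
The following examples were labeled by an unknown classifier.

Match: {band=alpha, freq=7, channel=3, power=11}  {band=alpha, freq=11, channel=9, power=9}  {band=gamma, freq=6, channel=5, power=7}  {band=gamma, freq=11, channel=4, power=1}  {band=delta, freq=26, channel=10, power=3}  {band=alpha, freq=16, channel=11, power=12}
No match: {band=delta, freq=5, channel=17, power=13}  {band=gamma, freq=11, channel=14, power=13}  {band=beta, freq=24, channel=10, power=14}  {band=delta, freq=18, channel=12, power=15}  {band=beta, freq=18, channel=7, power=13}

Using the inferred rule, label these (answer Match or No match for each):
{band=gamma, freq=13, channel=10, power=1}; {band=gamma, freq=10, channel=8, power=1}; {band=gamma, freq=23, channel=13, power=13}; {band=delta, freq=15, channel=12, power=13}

Rule: power ≤ 12. This holds for each 'Match' example and fails for each 'No match' one.

Match, Match, No match, No match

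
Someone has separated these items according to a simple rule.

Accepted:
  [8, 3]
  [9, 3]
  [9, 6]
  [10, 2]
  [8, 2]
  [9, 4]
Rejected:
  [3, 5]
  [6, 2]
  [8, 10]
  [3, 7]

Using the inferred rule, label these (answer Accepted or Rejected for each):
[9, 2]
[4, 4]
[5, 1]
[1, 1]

The common property of the 'Accepted' items is: first > second AND sum ≥ 10. No 'Rejected' item has it.
[9, 2]: 9 > 2, 9+2 = 11 — matches, so Accepted. [4, 4]: 4 = 4, 4+4 = 8 — does not pass, so Rejected. [5, 1]: 5 > 1, 5+1 = 6 — does not pass, so Rejected. [1, 1]: 1 = 1, 1+1 = 2 — does not pass, so Rejected.

Accepted, Rejected, Rejected, Rejected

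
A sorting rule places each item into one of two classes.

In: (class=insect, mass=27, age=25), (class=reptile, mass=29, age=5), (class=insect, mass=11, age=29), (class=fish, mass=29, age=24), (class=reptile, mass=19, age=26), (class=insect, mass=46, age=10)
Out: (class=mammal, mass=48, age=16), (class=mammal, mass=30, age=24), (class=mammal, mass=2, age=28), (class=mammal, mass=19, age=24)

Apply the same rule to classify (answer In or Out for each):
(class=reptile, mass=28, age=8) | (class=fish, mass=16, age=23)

Rule: class is not mammal. This holds for each 'In' example and fails for each 'Out' one.

In, In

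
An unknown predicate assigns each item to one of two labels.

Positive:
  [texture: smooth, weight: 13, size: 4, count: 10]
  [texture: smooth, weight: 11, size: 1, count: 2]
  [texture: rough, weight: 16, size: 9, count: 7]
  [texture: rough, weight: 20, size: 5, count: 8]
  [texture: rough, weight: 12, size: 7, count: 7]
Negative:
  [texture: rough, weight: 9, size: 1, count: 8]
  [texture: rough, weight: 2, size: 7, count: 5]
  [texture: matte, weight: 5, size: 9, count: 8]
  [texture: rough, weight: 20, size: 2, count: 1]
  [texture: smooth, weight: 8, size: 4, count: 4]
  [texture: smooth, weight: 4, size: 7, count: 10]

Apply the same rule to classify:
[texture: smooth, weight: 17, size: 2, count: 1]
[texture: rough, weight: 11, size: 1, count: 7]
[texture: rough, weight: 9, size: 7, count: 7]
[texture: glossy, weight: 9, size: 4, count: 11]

The rule appears to be: count ≥ 2 AND weight ≥ 11.
Negative: [texture: smooth, weight: 17, size: 2, count: 1], since count = 1, weight = 17. Positive: [texture: rough, weight: 11, size: 1, count: 7], since count = 7, weight = 11. Negative: [texture: rough, weight: 9, size: 7, count: 7], since count = 7, weight = 9. Negative: [texture: glossy, weight: 9, size: 4, count: 11], since count = 11, weight = 9.

Negative, Positive, Negative, Negative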